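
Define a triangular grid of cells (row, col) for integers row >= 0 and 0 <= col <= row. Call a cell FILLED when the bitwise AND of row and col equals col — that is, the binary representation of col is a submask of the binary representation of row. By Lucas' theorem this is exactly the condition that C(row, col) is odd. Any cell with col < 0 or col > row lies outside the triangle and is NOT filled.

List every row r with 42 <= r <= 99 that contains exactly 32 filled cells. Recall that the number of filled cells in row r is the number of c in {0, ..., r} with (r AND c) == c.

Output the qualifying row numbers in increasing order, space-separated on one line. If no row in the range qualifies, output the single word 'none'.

Row r has 2^popcount(r) filled cells, so we need popcount(r) = log2(32) = 5.
Scan r = 42..99 and keep those with exactly 5 one-bits:
r=42=101010 popcount=3 -> skip
r=43=101011 popcount=4 -> skip
r=44=101100 popcount=3 -> skip
r=45=101101 popcount=4 -> skip
r=46=101110 popcount=4 -> skip
r=47=101111 popcount=5 -> KEEP
r=48=110000 popcount=2 -> skip
r=49=110001 popcount=3 -> skip
r=50=110010 popcount=3 -> skip
r=51=110011 popcount=4 -> skip
r=52=110100 popcount=3 -> skip
r=53=110101 popcount=4 -> skip
r=54=110110 popcount=4 -> skip
r=55=110111 popcount=5 -> KEEP
r=56=111000 popcount=3 -> skip
r=57=111001 popcount=4 -> skip
r=58=111010 popcount=4 -> skip
r=59=111011 popcount=5 -> KEEP
r=60=111100 popcount=4 -> skip
r=61=111101 popcount=5 -> KEEP
r=62=111110 popcount=5 -> KEEP
r=63=111111 popcount=6 -> skip
r=64=1000000 popcount=1 -> skip
r=65=1000001 popcount=2 -> skip
r=66=1000010 popcount=2 -> skip
r=67=1000011 popcount=3 -> skip
r=68=1000100 popcount=2 -> skip
r=69=1000101 popcount=3 -> skip
r=70=1000110 popcount=3 -> skip
r=71=1000111 popcount=4 -> skip
r=72=1001000 popcount=2 -> skip
r=73=1001001 popcount=3 -> skip
r=74=1001010 popcount=3 -> skip
r=75=1001011 popcount=4 -> skip
r=76=1001100 popcount=3 -> skip
r=77=1001101 popcount=4 -> skip
r=78=1001110 popcount=4 -> skip
r=79=1001111 popcount=5 -> KEEP
r=80=1010000 popcount=2 -> skip
r=81=1010001 popcount=3 -> skip
r=82=1010010 popcount=3 -> skip
r=83=1010011 popcount=4 -> skip
r=84=1010100 popcount=3 -> skip
r=85=1010101 popcount=4 -> skip
r=86=1010110 popcount=4 -> skip
r=87=1010111 popcount=5 -> KEEP
r=88=1011000 popcount=3 -> skip
r=89=1011001 popcount=4 -> skip
r=90=1011010 popcount=4 -> skip
r=91=1011011 popcount=5 -> KEEP
r=92=1011100 popcount=4 -> skip
r=93=1011101 popcount=5 -> KEEP
r=94=1011110 popcount=5 -> KEEP
r=95=1011111 popcount=6 -> skip
r=96=1100000 popcount=2 -> skip
r=97=1100001 popcount=3 -> skip
r=98=1100010 popcount=3 -> skip
r=99=1100011 popcount=4 -> skip
Kept rows: 47 55 59 61 62 79 87 91 93 94

Answer: 47 55 59 61 62 79 87 91 93 94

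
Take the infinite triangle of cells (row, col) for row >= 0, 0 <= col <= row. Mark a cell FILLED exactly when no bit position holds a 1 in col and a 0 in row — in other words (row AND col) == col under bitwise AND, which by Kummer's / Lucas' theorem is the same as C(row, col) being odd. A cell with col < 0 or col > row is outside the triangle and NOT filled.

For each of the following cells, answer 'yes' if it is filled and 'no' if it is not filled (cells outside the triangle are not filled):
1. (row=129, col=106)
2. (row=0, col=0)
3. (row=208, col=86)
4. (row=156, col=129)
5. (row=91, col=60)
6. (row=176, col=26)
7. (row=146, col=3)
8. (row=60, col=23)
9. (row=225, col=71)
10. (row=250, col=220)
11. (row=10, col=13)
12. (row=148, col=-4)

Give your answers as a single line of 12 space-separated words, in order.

(129,106): row=0b10000001, col=0b1101010, row AND col = 0b0 = 0; 0 != 106 -> empty
(0,0): row=0b0, col=0b0, row AND col = 0b0 = 0; 0 == 0 -> filled
(208,86): row=0b11010000, col=0b1010110, row AND col = 0b1010000 = 80; 80 != 86 -> empty
(156,129): row=0b10011100, col=0b10000001, row AND col = 0b10000000 = 128; 128 != 129 -> empty
(91,60): row=0b1011011, col=0b111100, row AND col = 0b11000 = 24; 24 != 60 -> empty
(176,26): row=0b10110000, col=0b11010, row AND col = 0b10000 = 16; 16 != 26 -> empty
(146,3): row=0b10010010, col=0b11, row AND col = 0b10 = 2; 2 != 3 -> empty
(60,23): row=0b111100, col=0b10111, row AND col = 0b10100 = 20; 20 != 23 -> empty
(225,71): row=0b11100001, col=0b1000111, row AND col = 0b1000001 = 65; 65 != 71 -> empty
(250,220): row=0b11111010, col=0b11011100, row AND col = 0b11011000 = 216; 216 != 220 -> empty
(10,13): col outside [0, 10] -> not filled
(148,-4): col outside [0, 148] -> not filled

Answer: no yes no no no no no no no no no no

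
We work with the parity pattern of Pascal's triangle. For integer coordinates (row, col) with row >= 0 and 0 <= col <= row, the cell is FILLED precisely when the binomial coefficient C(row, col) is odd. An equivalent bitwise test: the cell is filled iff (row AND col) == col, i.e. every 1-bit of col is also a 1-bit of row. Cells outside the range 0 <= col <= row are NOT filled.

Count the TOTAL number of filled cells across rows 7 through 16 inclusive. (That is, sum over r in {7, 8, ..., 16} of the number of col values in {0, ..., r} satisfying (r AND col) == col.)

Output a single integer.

r7=111 pc3: +8 =8
r8=1000 pc1: +2 =10
r9=1001 pc2: +4 =14
r10=1010 pc2: +4 =18
r11=1011 pc3: +8 =26
r12=1100 pc2: +4 =30
r13=1101 pc3: +8 =38
r14=1110 pc3: +8 =46
r15=1111 pc4: +16 =62
r16=10000 pc1: +2 =64

Answer: 64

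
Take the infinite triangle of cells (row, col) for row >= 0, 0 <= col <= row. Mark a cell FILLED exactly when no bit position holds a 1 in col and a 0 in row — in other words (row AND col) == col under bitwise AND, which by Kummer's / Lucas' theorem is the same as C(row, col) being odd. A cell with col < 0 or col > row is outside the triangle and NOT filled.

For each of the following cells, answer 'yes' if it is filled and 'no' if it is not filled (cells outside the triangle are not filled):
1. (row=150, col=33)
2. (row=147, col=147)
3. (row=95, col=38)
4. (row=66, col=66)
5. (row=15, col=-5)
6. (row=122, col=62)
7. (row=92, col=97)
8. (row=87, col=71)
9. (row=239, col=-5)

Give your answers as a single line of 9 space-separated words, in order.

(150,33): row=0b10010110, col=0b100001, row AND col = 0b0 = 0; 0 != 33 -> empty
(147,147): row=0b10010011, col=0b10010011, row AND col = 0b10010011 = 147; 147 == 147 -> filled
(95,38): row=0b1011111, col=0b100110, row AND col = 0b110 = 6; 6 != 38 -> empty
(66,66): row=0b1000010, col=0b1000010, row AND col = 0b1000010 = 66; 66 == 66 -> filled
(15,-5): col outside [0, 15] -> not filled
(122,62): row=0b1111010, col=0b111110, row AND col = 0b111010 = 58; 58 != 62 -> empty
(92,97): col outside [0, 92] -> not filled
(87,71): row=0b1010111, col=0b1000111, row AND col = 0b1000111 = 71; 71 == 71 -> filled
(239,-5): col outside [0, 239] -> not filled

Answer: no yes no yes no no no yes no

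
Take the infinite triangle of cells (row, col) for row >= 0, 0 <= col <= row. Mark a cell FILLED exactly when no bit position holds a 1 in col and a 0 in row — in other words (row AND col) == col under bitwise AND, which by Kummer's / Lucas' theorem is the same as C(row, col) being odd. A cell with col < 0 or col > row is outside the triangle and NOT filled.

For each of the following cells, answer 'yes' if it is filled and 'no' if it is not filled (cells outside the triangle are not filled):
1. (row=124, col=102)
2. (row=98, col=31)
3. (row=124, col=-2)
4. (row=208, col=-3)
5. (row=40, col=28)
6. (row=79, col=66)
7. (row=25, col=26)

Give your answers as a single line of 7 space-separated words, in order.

Answer: no no no no no yes no

Derivation:
(124,102): row=0b1111100, col=0b1100110, row AND col = 0b1100100 = 100; 100 != 102 -> empty
(98,31): row=0b1100010, col=0b11111, row AND col = 0b10 = 2; 2 != 31 -> empty
(124,-2): col outside [0, 124] -> not filled
(208,-3): col outside [0, 208] -> not filled
(40,28): row=0b101000, col=0b11100, row AND col = 0b1000 = 8; 8 != 28 -> empty
(79,66): row=0b1001111, col=0b1000010, row AND col = 0b1000010 = 66; 66 == 66 -> filled
(25,26): col outside [0, 25] -> not filled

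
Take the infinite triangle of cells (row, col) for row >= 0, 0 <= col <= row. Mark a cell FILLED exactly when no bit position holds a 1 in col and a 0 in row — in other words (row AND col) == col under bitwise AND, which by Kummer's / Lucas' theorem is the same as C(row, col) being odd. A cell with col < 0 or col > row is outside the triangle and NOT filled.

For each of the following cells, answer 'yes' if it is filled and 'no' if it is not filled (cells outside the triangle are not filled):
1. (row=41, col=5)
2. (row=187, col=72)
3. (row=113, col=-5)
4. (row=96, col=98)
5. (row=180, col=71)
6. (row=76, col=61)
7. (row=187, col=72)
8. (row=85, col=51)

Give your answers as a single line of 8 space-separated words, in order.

(41,5): row=0b101001, col=0b101, row AND col = 0b1 = 1; 1 != 5 -> empty
(187,72): row=0b10111011, col=0b1001000, row AND col = 0b1000 = 8; 8 != 72 -> empty
(113,-5): col outside [0, 113] -> not filled
(96,98): col outside [0, 96] -> not filled
(180,71): row=0b10110100, col=0b1000111, row AND col = 0b100 = 4; 4 != 71 -> empty
(76,61): row=0b1001100, col=0b111101, row AND col = 0b1100 = 12; 12 != 61 -> empty
(187,72): row=0b10111011, col=0b1001000, row AND col = 0b1000 = 8; 8 != 72 -> empty
(85,51): row=0b1010101, col=0b110011, row AND col = 0b10001 = 17; 17 != 51 -> empty

Answer: no no no no no no no no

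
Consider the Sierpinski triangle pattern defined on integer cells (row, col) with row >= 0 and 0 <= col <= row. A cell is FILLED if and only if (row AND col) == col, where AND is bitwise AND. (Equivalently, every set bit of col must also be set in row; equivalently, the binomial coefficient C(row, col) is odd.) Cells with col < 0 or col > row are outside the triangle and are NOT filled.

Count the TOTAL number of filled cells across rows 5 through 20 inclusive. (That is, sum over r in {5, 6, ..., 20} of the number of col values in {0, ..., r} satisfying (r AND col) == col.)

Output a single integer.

r5=101 pc2: +4 =4
r6=110 pc2: +4 =8
r7=111 pc3: +8 =16
r8=1000 pc1: +2 =18
r9=1001 pc2: +4 =22
r10=1010 pc2: +4 =26
r11=1011 pc3: +8 =34
r12=1100 pc2: +4 =38
r13=1101 pc3: +8 =46
r14=1110 pc3: +8 =54
r15=1111 pc4: +16 =70
r16=10000 pc1: +2 =72
r17=10001 pc2: +4 =76
r18=10010 pc2: +4 =80
r19=10011 pc3: +8 =88
r20=10100 pc2: +4 =92

Answer: 92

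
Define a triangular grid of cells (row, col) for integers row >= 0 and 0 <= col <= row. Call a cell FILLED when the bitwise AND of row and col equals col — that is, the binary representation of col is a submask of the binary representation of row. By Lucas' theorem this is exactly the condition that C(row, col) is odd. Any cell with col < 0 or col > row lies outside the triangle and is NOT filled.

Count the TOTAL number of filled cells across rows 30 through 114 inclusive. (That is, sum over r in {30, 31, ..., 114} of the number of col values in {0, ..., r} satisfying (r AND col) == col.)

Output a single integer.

Answer: 1384

Derivation:
r30=11110 pc4: +16 =16
r31=11111 pc5: +32 =48
r32=100000 pc1: +2 =50
r33=100001 pc2: +4 =54
r34=100010 pc2: +4 =58
r35=100011 pc3: +8 =66
r36=100100 pc2: +4 =70
r37=100101 pc3: +8 =78
r38=100110 pc3: +8 =86
r39=100111 pc4: +16 =102
r40=101000 pc2: +4 =106
r41=101001 pc3: +8 =114
r42=101010 pc3: +8 =122
r43=101011 pc4: +16 =138
r44=101100 pc3: +8 =146
r45=101101 pc4: +16 =162
r46=101110 pc4: +16 =178
r47=101111 pc5: +32 =210
r48=110000 pc2: +4 =214
r49=110001 pc3: +8 =222
r50=110010 pc3: +8 =230
r51=110011 pc4: +16 =246
r52=110100 pc3: +8 =254
r53=110101 pc4: +16 =270
r54=110110 pc4: +16 =286
r55=110111 pc5: +32 =318
r56=111000 pc3: +8 =326
r57=111001 pc4: +16 =342
r58=111010 pc4: +16 =358
r59=111011 pc5: +32 =390
r60=111100 pc4: +16 =406
r61=111101 pc5: +32 =438
r62=111110 pc5: +32 =470
r63=111111 pc6: +64 =534
r64=1000000 pc1: +2 =536
r65=1000001 pc2: +4 =540
r66=1000010 pc2: +4 =544
r67=1000011 pc3: +8 =552
r68=1000100 pc2: +4 =556
r69=1000101 pc3: +8 =564
r70=1000110 pc3: +8 =572
r71=1000111 pc4: +16 =588
r72=1001000 pc2: +4 =592
r73=1001001 pc3: +8 =600
r74=1001010 pc3: +8 =608
r75=1001011 pc4: +16 =624
r76=1001100 pc3: +8 =632
r77=1001101 pc4: +16 =648
r78=1001110 pc4: +16 =664
r79=1001111 pc5: +32 =696
r80=1010000 pc2: +4 =700
r81=1010001 pc3: +8 =708
r82=1010010 pc3: +8 =716
r83=1010011 pc4: +16 =732
r84=1010100 pc3: +8 =740
r85=1010101 pc4: +16 =756
r86=1010110 pc4: +16 =772
r87=1010111 pc5: +32 =804
r88=1011000 pc3: +8 =812
r89=1011001 pc4: +16 =828
r90=1011010 pc4: +16 =844
r91=1011011 pc5: +32 =876
r92=1011100 pc4: +16 =892
r93=1011101 pc5: +32 =924
r94=1011110 pc5: +32 =956
r95=1011111 pc6: +64 =1020
r96=1100000 pc2: +4 =1024
r97=1100001 pc3: +8 =1032
r98=1100010 pc3: +8 =1040
r99=1100011 pc4: +16 =1056
r100=1100100 pc3: +8 =1064
r101=1100101 pc4: +16 =1080
r102=1100110 pc4: +16 =1096
r103=1100111 pc5: +32 =1128
r104=1101000 pc3: +8 =1136
r105=1101001 pc4: +16 =1152
r106=1101010 pc4: +16 =1168
r107=1101011 pc5: +32 =1200
r108=1101100 pc4: +16 =1216
r109=1101101 pc5: +32 =1248
r110=1101110 pc5: +32 =1280
r111=1101111 pc6: +64 =1344
r112=1110000 pc3: +8 =1352
r113=1110001 pc4: +16 =1368
r114=1110010 pc4: +16 =1384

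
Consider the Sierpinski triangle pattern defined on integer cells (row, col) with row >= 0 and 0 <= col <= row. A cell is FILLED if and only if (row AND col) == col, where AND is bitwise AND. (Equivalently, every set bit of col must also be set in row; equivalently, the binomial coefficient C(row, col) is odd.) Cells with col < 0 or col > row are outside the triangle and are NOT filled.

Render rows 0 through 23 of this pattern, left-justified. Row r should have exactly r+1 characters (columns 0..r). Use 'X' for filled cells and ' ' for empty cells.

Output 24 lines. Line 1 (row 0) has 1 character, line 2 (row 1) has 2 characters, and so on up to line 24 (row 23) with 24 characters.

Answer: X
XX
X X
XXXX
X   X
XX  XX
X X X X
XXXXXXXX
X       X
XX      XX
X X     X X
XXXX    XXXX
X   X   X   X
XX  XX  XX  XX
X X X X X X X X
XXXXXXXXXXXXXXXX
X               X
XX              XX
X X             X X
XXXX            XXXX
X   X           X   X
XX  XX          XX  XX
X X X X         X X X X
XXXXXXXX        XXXXXXXX

Derivation:
r0=0: X
r1=1: XX
r2=10: X X
r3=11: XXXX
r4=100: X   X
r5=101: XX  XX
r6=110: X X X X
r7=111: XXXXXXXX
r8=1000: X       X
r9=1001: XX      XX
r10=1010: X X     X X
r11=1011: XXXX    XXXX
r12=1100: X   X   X   X
r13=1101: XX  XX  XX  XX
r14=1110: X X X X X X X X
r15=1111: XXXXXXXXXXXXXXXX
r16=10000: X               X
r17=10001: XX              XX
r18=10010: X X             X X
r19=10011: XXXX            XXXX
r20=10100: X   X           X   X
r21=10101: XX  XX          XX  XX
r22=10110: X X X X         X X X X
r23=10111: XXXXXXXX        XXXXXXXX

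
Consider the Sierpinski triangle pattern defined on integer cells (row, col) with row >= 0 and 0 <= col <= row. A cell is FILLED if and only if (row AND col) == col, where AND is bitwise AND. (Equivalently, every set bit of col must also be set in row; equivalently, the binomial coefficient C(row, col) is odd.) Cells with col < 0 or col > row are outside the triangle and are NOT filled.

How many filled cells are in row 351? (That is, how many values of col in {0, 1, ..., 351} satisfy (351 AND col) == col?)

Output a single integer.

Answer: 128

Derivation:
351 in binary = 101011111
popcount(351) = number of 1-bits in 101011111 = 7
A col c satisfies (351 AND c) == c iff every set bit of c is also set in 351; each of the 7 set bits of 351 can independently be on or off in c.
count = 2^7 = 128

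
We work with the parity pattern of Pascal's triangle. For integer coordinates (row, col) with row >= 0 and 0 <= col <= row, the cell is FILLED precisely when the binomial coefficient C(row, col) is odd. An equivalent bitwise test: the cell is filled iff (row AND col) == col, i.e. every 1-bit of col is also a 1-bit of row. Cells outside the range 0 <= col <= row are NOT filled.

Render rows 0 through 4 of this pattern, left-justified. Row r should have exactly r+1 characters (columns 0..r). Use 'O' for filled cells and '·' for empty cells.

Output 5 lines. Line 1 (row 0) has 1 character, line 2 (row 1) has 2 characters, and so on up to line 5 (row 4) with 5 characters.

Answer: O
OO
O·O
OOOO
O···O

Derivation:
r0=0: O
r1=1: OO
r2=10: O·O
r3=11: OOOO
r4=100: O···O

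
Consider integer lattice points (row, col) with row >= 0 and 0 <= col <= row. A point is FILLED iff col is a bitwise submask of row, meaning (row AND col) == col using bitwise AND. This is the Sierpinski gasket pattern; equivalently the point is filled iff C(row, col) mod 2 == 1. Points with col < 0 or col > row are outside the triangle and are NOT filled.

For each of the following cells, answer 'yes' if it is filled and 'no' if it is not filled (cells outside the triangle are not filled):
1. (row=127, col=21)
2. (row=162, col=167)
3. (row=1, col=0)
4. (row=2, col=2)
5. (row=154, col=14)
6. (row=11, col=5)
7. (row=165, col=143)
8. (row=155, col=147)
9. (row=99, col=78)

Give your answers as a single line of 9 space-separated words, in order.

Answer: yes no yes yes no no no yes no

Derivation:
(127,21): row=0b1111111, col=0b10101, row AND col = 0b10101 = 21; 21 == 21 -> filled
(162,167): col outside [0, 162] -> not filled
(1,0): row=0b1, col=0b0, row AND col = 0b0 = 0; 0 == 0 -> filled
(2,2): row=0b10, col=0b10, row AND col = 0b10 = 2; 2 == 2 -> filled
(154,14): row=0b10011010, col=0b1110, row AND col = 0b1010 = 10; 10 != 14 -> empty
(11,5): row=0b1011, col=0b101, row AND col = 0b1 = 1; 1 != 5 -> empty
(165,143): row=0b10100101, col=0b10001111, row AND col = 0b10000101 = 133; 133 != 143 -> empty
(155,147): row=0b10011011, col=0b10010011, row AND col = 0b10010011 = 147; 147 == 147 -> filled
(99,78): row=0b1100011, col=0b1001110, row AND col = 0b1000010 = 66; 66 != 78 -> empty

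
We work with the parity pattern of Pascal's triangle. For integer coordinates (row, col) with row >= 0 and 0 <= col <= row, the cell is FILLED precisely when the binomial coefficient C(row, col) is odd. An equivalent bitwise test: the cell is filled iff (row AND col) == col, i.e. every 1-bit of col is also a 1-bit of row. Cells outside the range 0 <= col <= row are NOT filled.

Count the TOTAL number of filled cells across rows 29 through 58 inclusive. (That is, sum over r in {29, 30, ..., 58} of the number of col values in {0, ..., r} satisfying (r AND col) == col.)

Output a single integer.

r29=11101 pc4: +16 =16
r30=11110 pc4: +16 =32
r31=11111 pc5: +32 =64
r32=100000 pc1: +2 =66
r33=100001 pc2: +4 =70
r34=100010 pc2: +4 =74
r35=100011 pc3: +8 =82
r36=100100 pc2: +4 =86
r37=100101 pc3: +8 =94
r38=100110 pc3: +8 =102
r39=100111 pc4: +16 =118
r40=101000 pc2: +4 =122
r41=101001 pc3: +8 =130
r42=101010 pc3: +8 =138
r43=101011 pc4: +16 =154
r44=101100 pc3: +8 =162
r45=101101 pc4: +16 =178
r46=101110 pc4: +16 =194
r47=101111 pc5: +32 =226
r48=110000 pc2: +4 =230
r49=110001 pc3: +8 =238
r50=110010 pc3: +8 =246
r51=110011 pc4: +16 =262
r52=110100 pc3: +8 =270
r53=110101 pc4: +16 =286
r54=110110 pc4: +16 =302
r55=110111 pc5: +32 =334
r56=111000 pc3: +8 =342
r57=111001 pc4: +16 =358
r58=111010 pc4: +16 =374

Answer: 374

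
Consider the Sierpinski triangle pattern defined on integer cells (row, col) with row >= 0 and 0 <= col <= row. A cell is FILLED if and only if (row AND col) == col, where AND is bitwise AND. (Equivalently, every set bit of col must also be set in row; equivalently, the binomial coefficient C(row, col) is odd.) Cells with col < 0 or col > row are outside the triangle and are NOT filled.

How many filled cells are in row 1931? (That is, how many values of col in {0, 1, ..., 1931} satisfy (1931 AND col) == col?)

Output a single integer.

Answer: 128

Derivation:
1931 in binary = 11110001011
popcount(1931) = number of 1-bits in 11110001011 = 7
A col c satisfies (1931 AND c) == c iff every set bit of c is also set in 1931; each of the 7 set bits of 1931 can independently be on or off in c.
count = 2^7 = 128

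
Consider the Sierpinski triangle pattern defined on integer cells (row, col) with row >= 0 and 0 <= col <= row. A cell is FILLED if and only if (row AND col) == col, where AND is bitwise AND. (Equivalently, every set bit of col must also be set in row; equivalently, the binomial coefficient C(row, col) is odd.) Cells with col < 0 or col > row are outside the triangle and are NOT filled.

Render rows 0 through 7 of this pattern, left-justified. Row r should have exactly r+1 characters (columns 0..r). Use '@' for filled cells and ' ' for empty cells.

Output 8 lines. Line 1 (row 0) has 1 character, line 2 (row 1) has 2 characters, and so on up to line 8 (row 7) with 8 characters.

Answer: @
@@
@ @
@@@@
@   @
@@  @@
@ @ @ @
@@@@@@@@

Derivation:
r0=0: @
r1=1: @@
r2=10: @ @
r3=11: @@@@
r4=100: @   @
r5=101: @@  @@
r6=110: @ @ @ @
r7=111: @@@@@@@@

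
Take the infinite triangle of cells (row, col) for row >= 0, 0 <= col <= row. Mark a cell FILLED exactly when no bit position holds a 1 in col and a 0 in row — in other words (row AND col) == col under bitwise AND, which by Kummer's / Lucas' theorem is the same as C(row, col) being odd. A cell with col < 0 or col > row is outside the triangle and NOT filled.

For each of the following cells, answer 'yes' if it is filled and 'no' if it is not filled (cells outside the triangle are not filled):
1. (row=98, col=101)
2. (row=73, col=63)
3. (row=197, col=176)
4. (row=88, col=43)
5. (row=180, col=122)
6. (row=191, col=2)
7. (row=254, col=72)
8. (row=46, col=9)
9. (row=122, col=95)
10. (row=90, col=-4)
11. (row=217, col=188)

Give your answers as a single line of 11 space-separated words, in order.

(98,101): col outside [0, 98] -> not filled
(73,63): row=0b1001001, col=0b111111, row AND col = 0b1001 = 9; 9 != 63 -> empty
(197,176): row=0b11000101, col=0b10110000, row AND col = 0b10000000 = 128; 128 != 176 -> empty
(88,43): row=0b1011000, col=0b101011, row AND col = 0b1000 = 8; 8 != 43 -> empty
(180,122): row=0b10110100, col=0b1111010, row AND col = 0b110000 = 48; 48 != 122 -> empty
(191,2): row=0b10111111, col=0b10, row AND col = 0b10 = 2; 2 == 2 -> filled
(254,72): row=0b11111110, col=0b1001000, row AND col = 0b1001000 = 72; 72 == 72 -> filled
(46,9): row=0b101110, col=0b1001, row AND col = 0b1000 = 8; 8 != 9 -> empty
(122,95): row=0b1111010, col=0b1011111, row AND col = 0b1011010 = 90; 90 != 95 -> empty
(90,-4): col outside [0, 90] -> not filled
(217,188): row=0b11011001, col=0b10111100, row AND col = 0b10011000 = 152; 152 != 188 -> empty

Answer: no no no no no yes yes no no no no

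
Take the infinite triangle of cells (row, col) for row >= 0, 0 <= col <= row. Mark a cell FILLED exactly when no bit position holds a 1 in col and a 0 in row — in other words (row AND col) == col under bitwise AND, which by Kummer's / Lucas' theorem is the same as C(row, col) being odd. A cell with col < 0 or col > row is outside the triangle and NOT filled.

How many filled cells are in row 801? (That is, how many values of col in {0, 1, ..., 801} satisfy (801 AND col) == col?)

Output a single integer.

Answer: 16

Derivation:
801 in binary = 1100100001
popcount(801) = number of 1-bits in 1100100001 = 4
A col c satisfies (801 AND c) == c iff every set bit of c is also set in 801; each of the 4 set bits of 801 can independently be on or off in c.
count = 2^4 = 16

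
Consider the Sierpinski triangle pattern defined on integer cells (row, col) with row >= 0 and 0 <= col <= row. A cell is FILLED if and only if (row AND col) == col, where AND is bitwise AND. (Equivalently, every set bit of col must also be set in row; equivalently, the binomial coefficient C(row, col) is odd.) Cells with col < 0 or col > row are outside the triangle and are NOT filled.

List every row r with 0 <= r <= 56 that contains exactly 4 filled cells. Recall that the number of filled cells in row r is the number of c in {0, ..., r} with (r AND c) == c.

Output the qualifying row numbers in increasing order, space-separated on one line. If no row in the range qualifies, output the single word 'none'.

Answer: 3 5 6 9 10 12 17 18 20 24 33 34 36 40 48

Derivation:
Row r has 2^popcount(r) filled cells, so we need popcount(r) = log2(4) = 2.
Scan r = 0..56 and keep those with exactly 2 one-bits:
r=0=0 popcount=0 -> skip
r=1=1 popcount=1 -> skip
r=2=10 popcount=1 -> skip
r=3=11 popcount=2 -> KEEP
r=4=100 popcount=1 -> skip
r=5=101 popcount=2 -> KEEP
r=6=110 popcount=2 -> KEEP
r=7=111 popcount=3 -> skip
r=8=1000 popcount=1 -> skip
r=9=1001 popcount=2 -> KEEP
r=10=1010 popcount=2 -> KEEP
r=11=1011 popcount=3 -> skip
r=12=1100 popcount=2 -> KEEP
r=13=1101 popcount=3 -> skip
r=14=1110 popcount=3 -> skip
r=15=1111 popcount=4 -> skip
r=16=10000 popcount=1 -> skip
r=17=10001 popcount=2 -> KEEP
r=18=10010 popcount=2 -> KEEP
r=19=10011 popcount=3 -> skip
r=20=10100 popcount=2 -> KEEP
r=21=10101 popcount=3 -> skip
r=22=10110 popcount=3 -> skip
r=23=10111 popcount=4 -> skip
r=24=11000 popcount=2 -> KEEP
r=25=11001 popcount=3 -> skip
r=26=11010 popcount=3 -> skip
r=27=11011 popcount=4 -> skip
r=28=11100 popcount=3 -> skip
r=29=11101 popcount=4 -> skip
r=30=11110 popcount=4 -> skip
r=31=11111 popcount=5 -> skip
r=32=100000 popcount=1 -> skip
r=33=100001 popcount=2 -> KEEP
r=34=100010 popcount=2 -> KEEP
r=35=100011 popcount=3 -> skip
r=36=100100 popcount=2 -> KEEP
r=37=100101 popcount=3 -> skip
r=38=100110 popcount=3 -> skip
r=39=100111 popcount=4 -> skip
r=40=101000 popcount=2 -> KEEP
r=41=101001 popcount=3 -> skip
r=42=101010 popcount=3 -> skip
r=43=101011 popcount=4 -> skip
r=44=101100 popcount=3 -> skip
r=45=101101 popcount=4 -> skip
r=46=101110 popcount=4 -> skip
r=47=101111 popcount=5 -> skip
r=48=110000 popcount=2 -> KEEP
r=49=110001 popcount=3 -> skip
r=50=110010 popcount=3 -> skip
r=51=110011 popcount=4 -> skip
r=52=110100 popcount=3 -> skip
r=53=110101 popcount=4 -> skip
r=54=110110 popcount=4 -> skip
r=55=110111 popcount=5 -> skip
r=56=111000 popcount=3 -> skip
Kept rows: 3 5 6 9 10 12 17 18 20 24 33 34 36 40 48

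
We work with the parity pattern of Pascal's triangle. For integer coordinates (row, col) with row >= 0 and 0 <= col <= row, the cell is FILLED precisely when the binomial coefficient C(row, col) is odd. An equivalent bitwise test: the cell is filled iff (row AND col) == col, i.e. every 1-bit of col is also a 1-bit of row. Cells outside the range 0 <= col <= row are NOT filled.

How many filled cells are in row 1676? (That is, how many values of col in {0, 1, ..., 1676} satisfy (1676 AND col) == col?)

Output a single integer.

Answer: 32

Derivation:
1676 in binary = 11010001100
popcount(1676) = number of 1-bits in 11010001100 = 5
A col c satisfies (1676 AND c) == c iff every set bit of c is also set in 1676; each of the 5 set bits of 1676 can independently be on or off in c.
count = 2^5 = 32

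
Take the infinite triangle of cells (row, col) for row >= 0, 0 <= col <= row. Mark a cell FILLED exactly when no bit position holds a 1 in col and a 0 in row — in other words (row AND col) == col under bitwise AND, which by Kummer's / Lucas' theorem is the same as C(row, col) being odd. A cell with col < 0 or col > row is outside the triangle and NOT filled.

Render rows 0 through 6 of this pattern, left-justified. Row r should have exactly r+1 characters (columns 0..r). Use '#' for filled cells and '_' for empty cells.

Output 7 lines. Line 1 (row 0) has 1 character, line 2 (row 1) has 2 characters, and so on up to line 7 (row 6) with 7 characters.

r0=0: #
r1=1: ##
r2=10: #_#
r3=11: ####
r4=100: #___#
r5=101: ##__##
r6=110: #_#_#_#

Answer: #
##
#_#
####
#___#
##__##
#_#_#_#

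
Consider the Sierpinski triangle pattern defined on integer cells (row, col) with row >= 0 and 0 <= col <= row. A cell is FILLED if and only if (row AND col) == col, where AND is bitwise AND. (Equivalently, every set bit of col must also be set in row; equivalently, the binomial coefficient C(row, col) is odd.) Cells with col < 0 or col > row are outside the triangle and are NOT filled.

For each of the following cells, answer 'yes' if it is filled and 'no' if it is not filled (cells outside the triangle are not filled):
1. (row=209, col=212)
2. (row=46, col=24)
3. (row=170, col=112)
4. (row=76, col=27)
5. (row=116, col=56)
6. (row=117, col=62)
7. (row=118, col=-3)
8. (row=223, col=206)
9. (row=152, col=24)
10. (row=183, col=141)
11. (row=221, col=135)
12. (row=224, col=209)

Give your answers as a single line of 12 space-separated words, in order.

(209,212): col outside [0, 209] -> not filled
(46,24): row=0b101110, col=0b11000, row AND col = 0b1000 = 8; 8 != 24 -> empty
(170,112): row=0b10101010, col=0b1110000, row AND col = 0b100000 = 32; 32 != 112 -> empty
(76,27): row=0b1001100, col=0b11011, row AND col = 0b1000 = 8; 8 != 27 -> empty
(116,56): row=0b1110100, col=0b111000, row AND col = 0b110000 = 48; 48 != 56 -> empty
(117,62): row=0b1110101, col=0b111110, row AND col = 0b110100 = 52; 52 != 62 -> empty
(118,-3): col outside [0, 118] -> not filled
(223,206): row=0b11011111, col=0b11001110, row AND col = 0b11001110 = 206; 206 == 206 -> filled
(152,24): row=0b10011000, col=0b11000, row AND col = 0b11000 = 24; 24 == 24 -> filled
(183,141): row=0b10110111, col=0b10001101, row AND col = 0b10000101 = 133; 133 != 141 -> empty
(221,135): row=0b11011101, col=0b10000111, row AND col = 0b10000101 = 133; 133 != 135 -> empty
(224,209): row=0b11100000, col=0b11010001, row AND col = 0b11000000 = 192; 192 != 209 -> empty

Answer: no no no no no no no yes yes no no no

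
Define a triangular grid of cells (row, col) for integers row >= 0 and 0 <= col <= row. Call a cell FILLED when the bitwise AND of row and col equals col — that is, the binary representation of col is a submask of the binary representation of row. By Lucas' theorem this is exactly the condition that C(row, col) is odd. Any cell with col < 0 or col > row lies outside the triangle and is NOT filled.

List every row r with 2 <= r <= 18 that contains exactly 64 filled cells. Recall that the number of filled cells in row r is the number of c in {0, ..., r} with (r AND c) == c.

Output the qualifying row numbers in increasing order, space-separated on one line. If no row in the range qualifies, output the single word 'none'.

Row r has 2^popcount(r) filled cells, so we need popcount(r) = log2(64) = 6.
Scan r = 2..18 and keep those with exactly 6 one-bits:
r=2=10 popcount=1 -> skip
r=3=11 popcount=2 -> skip
r=4=100 popcount=1 -> skip
r=5=101 popcount=2 -> skip
r=6=110 popcount=2 -> skip
r=7=111 popcount=3 -> skip
r=8=1000 popcount=1 -> skip
r=9=1001 popcount=2 -> skip
r=10=1010 popcount=2 -> skip
r=11=1011 popcount=3 -> skip
r=12=1100 popcount=2 -> skip
r=13=1101 popcount=3 -> skip
r=14=1110 popcount=3 -> skip
r=15=1111 popcount=4 -> skip
r=16=10000 popcount=1 -> skip
r=17=10001 popcount=2 -> skip
r=18=10010 popcount=2 -> skip
Kept rows: none

Answer: none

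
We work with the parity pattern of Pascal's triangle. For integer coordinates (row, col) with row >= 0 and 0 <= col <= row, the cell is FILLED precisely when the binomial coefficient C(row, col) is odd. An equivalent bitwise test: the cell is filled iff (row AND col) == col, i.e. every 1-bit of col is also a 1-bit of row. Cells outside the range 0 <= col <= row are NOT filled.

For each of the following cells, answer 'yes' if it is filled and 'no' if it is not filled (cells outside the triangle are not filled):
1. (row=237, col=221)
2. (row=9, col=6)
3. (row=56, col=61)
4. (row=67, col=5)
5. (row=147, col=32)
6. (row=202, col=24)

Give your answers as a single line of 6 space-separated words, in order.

Answer: no no no no no no

Derivation:
(237,221): row=0b11101101, col=0b11011101, row AND col = 0b11001101 = 205; 205 != 221 -> empty
(9,6): row=0b1001, col=0b110, row AND col = 0b0 = 0; 0 != 6 -> empty
(56,61): col outside [0, 56] -> not filled
(67,5): row=0b1000011, col=0b101, row AND col = 0b1 = 1; 1 != 5 -> empty
(147,32): row=0b10010011, col=0b100000, row AND col = 0b0 = 0; 0 != 32 -> empty
(202,24): row=0b11001010, col=0b11000, row AND col = 0b1000 = 8; 8 != 24 -> empty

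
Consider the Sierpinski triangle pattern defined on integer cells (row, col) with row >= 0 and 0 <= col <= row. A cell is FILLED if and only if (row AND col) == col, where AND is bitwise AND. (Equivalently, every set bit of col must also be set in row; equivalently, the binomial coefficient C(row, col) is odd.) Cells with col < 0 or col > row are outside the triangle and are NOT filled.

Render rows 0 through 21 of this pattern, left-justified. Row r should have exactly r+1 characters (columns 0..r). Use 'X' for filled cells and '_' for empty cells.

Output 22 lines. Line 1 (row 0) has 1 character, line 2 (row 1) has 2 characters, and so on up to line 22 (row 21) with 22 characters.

r0=0: X
r1=1: XX
r2=10: X_X
r3=11: XXXX
r4=100: X___X
r5=101: XX__XX
r6=110: X_X_X_X
r7=111: XXXXXXXX
r8=1000: X_______X
r9=1001: XX______XX
r10=1010: X_X_____X_X
r11=1011: XXXX____XXXX
r12=1100: X___X___X___X
r13=1101: XX__XX__XX__XX
r14=1110: X_X_X_X_X_X_X_X
r15=1111: XXXXXXXXXXXXXXXX
r16=10000: X_______________X
r17=10001: XX______________XX
r18=10010: X_X_____________X_X
r19=10011: XXXX____________XXXX
r20=10100: X___X___________X___X
r21=10101: XX__XX__________XX__XX

Answer: X
XX
X_X
XXXX
X___X
XX__XX
X_X_X_X
XXXXXXXX
X_______X
XX______XX
X_X_____X_X
XXXX____XXXX
X___X___X___X
XX__XX__XX__XX
X_X_X_X_X_X_X_X
XXXXXXXXXXXXXXXX
X_______________X
XX______________XX
X_X_____________X_X
XXXX____________XXXX
X___X___________X___X
XX__XX__________XX__XX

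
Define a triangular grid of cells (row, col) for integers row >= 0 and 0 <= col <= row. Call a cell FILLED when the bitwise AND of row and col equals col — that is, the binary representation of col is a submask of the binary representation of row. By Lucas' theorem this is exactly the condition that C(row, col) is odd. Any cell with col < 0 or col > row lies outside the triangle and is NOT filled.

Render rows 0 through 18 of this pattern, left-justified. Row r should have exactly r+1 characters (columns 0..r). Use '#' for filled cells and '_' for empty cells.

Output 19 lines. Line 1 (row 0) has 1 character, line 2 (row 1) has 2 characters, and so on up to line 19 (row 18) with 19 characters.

r0=0: #
r1=1: ##
r2=10: #_#
r3=11: ####
r4=100: #___#
r5=101: ##__##
r6=110: #_#_#_#
r7=111: ########
r8=1000: #_______#
r9=1001: ##______##
r10=1010: #_#_____#_#
r11=1011: ####____####
r12=1100: #___#___#___#
r13=1101: ##__##__##__##
r14=1110: #_#_#_#_#_#_#_#
r15=1111: ################
r16=10000: #_______________#
r17=10001: ##______________##
r18=10010: #_#_____________#_#

Answer: #
##
#_#
####
#___#
##__##
#_#_#_#
########
#_______#
##______##
#_#_____#_#
####____####
#___#___#___#
##__##__##__##
#_#_#_#_#_#_#_#
################
#_______________#
##______________##
#_#_____________#_#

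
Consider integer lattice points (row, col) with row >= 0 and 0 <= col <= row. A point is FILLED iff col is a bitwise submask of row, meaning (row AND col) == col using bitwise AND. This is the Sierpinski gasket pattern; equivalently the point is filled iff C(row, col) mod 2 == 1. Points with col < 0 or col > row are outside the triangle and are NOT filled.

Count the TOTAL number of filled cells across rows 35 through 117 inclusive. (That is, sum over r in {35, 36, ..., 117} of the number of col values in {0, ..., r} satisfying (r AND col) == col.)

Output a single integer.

Answer: 1406

Derivation:
r35=100011 pc3: +8 =8
r36=100100 pc2: +4 =12
r37=100101 pc3: +8 =20
r38=100110 pc3: +8 =28
r39=100111 pc4: +16 =44
r40=101000 pc2: +4 =48
r41=101001 pc3: +8 =56
r42=101010 pc3: +8 =64
r43=101011 pc4: +16 =80
r44=101100 pc3: +8 =88
r45=101101 pc4: +16 =104
r46=101110 pc4: +16 =120
r47=101111 pc5: +32 =152
r48=110000 pc2: +4 =156
r49=110001 pc3: +8 =164
r50=110010 pc3: +8 =172
r51=110011 pc4: +16 =188
r52=110100 pc3: +8 =196
r53=110101 pc4: +16 =212
r54=110110 pc4: +16 =228
r55=110111 pc5: +32 =260
r56=111000 pc3: +8 =268
r57=111001 pc4: +16 =284
r58=111010 pc4: +16 =300
r59=111011 pc5: +32 =332
r60=111100 pc4: +16 =348
r61=111101 pc5: +32 =380
r62=111110 pc5: +32 =412
r63=111111 pc6: +64 =476
r64=1000000 pc1: +2 =478
r65=1000001 pc2: +4 =482
r66=1000010 pc2: +4 =486
r67=1000011 pc3: +8 =494
r68=1000100 pc2: +4 =498
r69=1000101 pc3: +8 =506
r70=1000110 pc3: +8 =514
r71=1000111 pc4: +16 =530
r72=1001000 pc2: +4 =534
r73=1001001 pc3: +8 =542
r74=1001010 pc3: +8 =550
r75=1001011 pc4: +16 =566
r76=1001100 pc3: +8 =574
r77=1001101 pc4: +16 =590
r78=1001110 pc4: +16 =606
r79=1001111 pc5: +32 =638
r80=1010000 pc2: +4 =642
r81=1010001 pc3: +8 =650
r82=1010010 pc3: +8 =658
r83=1010011 pc4: +16 =674
r84=1010100 pc3: +8 =682
r85=1010101 pc4: +16 =698
r86=1010110 pc4: +16 =714
r87=1010111 pc5: +32 =746
r88=1011000 pc3: +8 =754
r89=1011001 pc4: +16 =770
r90=1011010 pc4: +16 =786
r91=1011011 pc5: +32 =818
r92=1011100 pc4: +16 =834
r93=1011101 pc5: +32 =866
r94=1011110 pc5: +32 =898
r95=1011111 pc6: +64 =962
r96=1100000 pc2: +4 =966
r97=1100001 pc3: +8 =974
r98=1100010 pc3: +8 =982
r99=1100011 pc4: +16 =998
r100=1100100 pc3: +8 =1006
r101=1100101 pc4: +16 =1022
r102=1100110 pc4: +16 =1038
r103=1100111 pc5: +32 =1070
r104=1101000 pc3: +8 =1078
r105=1101001 pc4: +16 =1094
r106=1101010 pc4: +16 =1110
r107=1101011 pc5: +32 =1142
r108=1101100 pc4: +16 =1158
r109=1101101 pc5: +32 =1190
r110=1101110 pc5: +32 =1222
r111=1101111 pc6: +64 =1286
r112=1110000 pc3: +8 =1294
r113=1110001 pc4: +16 =1310
r114=1110010 pc4: +16 =1326
r115=1110011 pc5: +32 =1358
r116=1110100 pc4: +16 =1374
r117=1110101 pc5: +32 =1406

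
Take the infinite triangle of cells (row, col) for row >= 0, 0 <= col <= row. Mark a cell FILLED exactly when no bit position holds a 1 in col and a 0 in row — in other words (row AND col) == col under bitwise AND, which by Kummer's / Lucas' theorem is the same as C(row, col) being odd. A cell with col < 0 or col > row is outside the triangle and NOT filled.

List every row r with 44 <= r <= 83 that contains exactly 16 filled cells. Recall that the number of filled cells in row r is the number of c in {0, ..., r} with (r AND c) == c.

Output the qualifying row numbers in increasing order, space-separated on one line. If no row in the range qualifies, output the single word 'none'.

Row r has 2^popcount(r) filled cells, so we need popcount(r) = log2(16) = 4.
Scan r = 44..83 and keep those with exactly 4 one-bits:
r=44=101100 popcount=3 -> skip
r=45=101101 popcount=4 -> KEEP
r=46=101110 popcount=4 -> KEEP
r=47=101111 popcount=5 -> skip
r=48=110000 popcount=2 -> skip
r=49=110001 popcount=3 -> skip
r=50=110010 popcount=3 -> skip
r=51=110011 popcount=4 -> KEEP
r=52=110100 popcount=3 -> skip
r=53=110101 popcount=4 -> KEEP
r=54=110110 popcount=4 -> KEEP
r=55=110111 popcount=5 -> skip
r=56=111000 popcount=3 -> skip
r=57=111001 popcount=4 -> KEEP
r=58=111010 popcount=4 -> KEEP
r=59=111011 popcount=5 -> skip
r=60=111100 popcount=4 -> KEEP
r=61=111101 popcount=5 -> skip
r=62=111110 popcount=5 -> skip
r=63=111111 popcount=6 -> skip
r=64=1000000 popcount=1 -> skip
r=65=1000001 popcount=2 -> skip
r=66=1000010 popcount=2 -> skip
r=67=1000011 popcount=3 -> skip
r=68=1000100 popcount=2 -> skip
r=69=1000101 popcount=3 -> skip
r=70=1000110 popcount=3 -> skip
r=71=1000111 popcount=4 -> KEEP
r=72=1001000 popcount=2 -> skip
r=73=1001001 popcount=3 -> skip
r=74=1001010 popcount=3 -> skip
r=75=1001011 popcount=4 -> KEEP
r=76=1001100 popcount=3 -> skip
r=77=1001101 popcount=4 -> KEEP
r=78=1001110 popcount=4 -> KEEP
r=79=1001111 popcount=5 -> skip
r=80=1010000 popcount=2 -> skip
r=81=1010001 popcount=3 -> skip
r=82=1010010 popcount=3 -> skip
r=83=1010011 popcount=4 -> KEEP
Kept rows: 45 46 51 53 54 57 58 60 71 75 77 78 83

Answer: 45 46 51 53 54 57 58 60 71 75 77 78 83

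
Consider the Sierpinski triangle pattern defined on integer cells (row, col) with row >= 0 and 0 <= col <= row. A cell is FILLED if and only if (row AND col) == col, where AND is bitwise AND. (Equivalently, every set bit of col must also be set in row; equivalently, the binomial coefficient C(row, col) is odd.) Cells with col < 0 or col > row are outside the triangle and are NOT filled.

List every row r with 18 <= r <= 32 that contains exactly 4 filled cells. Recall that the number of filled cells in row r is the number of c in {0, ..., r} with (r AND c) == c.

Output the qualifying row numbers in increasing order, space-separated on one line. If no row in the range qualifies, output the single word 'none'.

Answer: 18 20 24

Derivation:
Row r has 2^popcount(r) filled cells, so we need popcount(r) = log2(4) = 2.
Scan r = 18..32 and keep those with exactly 2 one-bits:
r=18=10010 popcount=2 -> KEEP
r=19=10011 popcount=3 -> skip
r=20=10100 popcount=2 -> KEEP
r=21=10101 popcount=3 -> skip
r=22=10110 popcount=3 -> skip
r=23=10111 popcount=4 -> skip
r=24=11000 popcount=2 -> KEEP
r=25=11001 popcount=3 -> skip
r=26=11010 popcount=3 -> skip
r=27=11011 popcount=4 -> skip
r=28=11100 popcount=3 -> skip
r=29=11101 popcount=4 -> skip
r=30=11110 popcount=4 -> skip
r=31=11111 popcount=5 -> skip
r=32=100000 popcount=1 -> skip
Kept rows: 18 20 24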